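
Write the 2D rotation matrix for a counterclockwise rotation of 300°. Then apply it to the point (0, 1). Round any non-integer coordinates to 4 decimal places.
R = [[1/2, √3/2], [-√3/2, 1/2]]; R·(0, 1) = (0.8660, 0.5000)

Rotation matrix formula: R(θ) = [[cos θ, -sin θ], [sin θ, cos θ]]
For θ = 300°:
cos(300°) = 1/2
sin(300°) = -√3/2
R = [[1/2, √3/2], [-√3/2, 1/2]]
Apply to (0, 1): [1/2·0 + (√3/2)·1, -√3/2·0 + 1/2·1] = (0.8660, 0.5000)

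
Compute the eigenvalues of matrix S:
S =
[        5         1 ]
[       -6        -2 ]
λ = -1, 4

Solve det(S - λI) = 0. For a 2×2 matrix the characteristic equation is λ² - (trace)λ + det = 0.
trace(S) = a + d = 5 - 2 = 3.
det(S) = a*d - b*c = (5)*(-2) - (1)*(-6) = -10 + 6 = -4.
Characteristic equation: λ² - (3)λ + (-4) = 0.
Discriminant = (3)² - 4*(-4) = 9 + 16 = 25.
λ = (3 ± √25) / 2 = (3 ± 5) / 2 = -1, 4.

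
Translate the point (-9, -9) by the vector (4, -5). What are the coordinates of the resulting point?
(-5, -14)

Translation by (4, -5):
x' = -9 + 4 = -5
y' = -9 + -5 = -14
Homogeneous matrix: [[1, 0, 4], [0, 1, -5], [0, 0, 1]]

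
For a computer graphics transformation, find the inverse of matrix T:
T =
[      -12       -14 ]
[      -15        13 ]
det(T) = -366
T⁻¹ =
[  -13/366    -7/183 ]
[   -5/122      2/61 ]

For a 2×2 matrix T = [[a, b], [c, d]] with det(T) ≠ 0, T⁻¹ = (1/det(T)) * [[d, -b], [-c, a]].
det(T) = (-12)*(13) - (-14)*(-15) = -156 - 210 = -366.
T⁻¹ = (1/-366) * [[13, 14], [15, -12]].
Dividing each entry by -366 and reducing:
T⁻¹ =
[  -13/366    -7/183 ]
[   -5/122      2/61 ]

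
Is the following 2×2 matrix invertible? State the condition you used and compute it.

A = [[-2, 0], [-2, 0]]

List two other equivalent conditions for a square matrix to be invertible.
No, not invertible; det(A) = 0 (two rows are equal, so the rows are linearly dependent). Equivalent conditions (failing for this A): rank(A) < 2; Ax = 0 has non-trivial solutions; 0 is an eigenvalue; the columns are linearly dependent.

To check invertibility, compute det(A).
In this matrix, row 0 and the last row are identical, so one row is a scalar multiple of another and the rows are linearly dependent.
A matrix with linearly dependent rows has det = 0 and is not invertible.
Equivalent failed conditions:
- rank(A) < 2.
- Ax = 0 has non-trivial solutions.
- 0 is an eigenvalue.
- The columns are linearly dependent.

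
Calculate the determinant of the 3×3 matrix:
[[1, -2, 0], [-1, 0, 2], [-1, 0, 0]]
4

Expansion along first row:
det = 1·det([[0,2],[0,0]]) - -2·det([[-1,2],[-1,0]]) + 0·det([[-1,0],[-1,0]])
    = 1·(0·0 - 2·0) - -2·(-1·0 - 2·-1) + 0·(-1·0 - 0·-1)
    = 1·0 - -2·2 + 0·0
    = 0 + 4 + 0 = 4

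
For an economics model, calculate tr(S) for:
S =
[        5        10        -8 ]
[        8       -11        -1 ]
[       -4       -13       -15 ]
tr(S) = 5 - 11 - 15 = -21

The trace of a square matrix is the sum of its diagonal entries.
Diagonal entries of S: S[0][0] = 5, S[1][1] = -11, S[2][2] = -15.
tr(S) = 5 - 11 - 15 = -21.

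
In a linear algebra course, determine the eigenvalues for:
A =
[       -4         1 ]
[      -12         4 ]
λ = -2, 2

Solve det(A - λI) = 0. For a 2×2 matrix the characteristic equation is λ² - (trace)λ + det = 0.
trace(A) = a + d = -4 + 4 = 0.
det(A) = a*d - b*c = (-4)*(4) - (1)*(-12) = -16 + 12 = -4.
Characteristic equation: λ² - (0)λ + (-4) = 0.
Discriminant = (0)² - 4*(-4) = 0 + 16 = 16.
λ = (0 ± √16) / 2 = (0 ± 4) / 2 = -2, 2.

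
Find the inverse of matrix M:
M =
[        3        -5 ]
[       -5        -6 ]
det(M) = -43
M⁻¹ =
[     6/43     -5/43 ]
[    -5/43     -3/43 ]

For a 2×2 matrix M = [[a, b], [c, d]] with det(M) ≠ 0, M⁻¹ = (1/det(M)) * [[d, -b], [-c, a]].
det(M) = (3)*(-6) - (-5)*(-5) = -18 - 25 = -43.
M⁻¹ = (1/-43) * [[-6, 5], [5, 3]].
Dividing each entry by -43 and reducing:
M⁻¹ =
[     6/43     -5/43 ]
[    -5/43     -3/43 ]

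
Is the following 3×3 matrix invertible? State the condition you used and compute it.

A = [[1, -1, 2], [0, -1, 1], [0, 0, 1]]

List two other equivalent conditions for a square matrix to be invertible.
Yes, invertible; det(A) = -1 ≠ 0. Equivalent conditions: rank(A) = 3; Ax = 0 has only the trivial solution; 0 is not an eigenvalue; the columns of A are linearly independent.

To check invertibility, compute det(A).
The given matrix is triangular, so det(A) equals the product of its diagonal entries = -1 ≠ 0.
Since det(A) ≠ 0, A is invertible.
Equivalent conditions for a square matrix A to be invertible:
- rank(A) = 3 (full rank).
- The homogeneous system Ax = 0 has only the trivial solution x = 0.
- 0 is not an eigenvalue of A.
- The columns (equivalently rows) of A are linearly independent.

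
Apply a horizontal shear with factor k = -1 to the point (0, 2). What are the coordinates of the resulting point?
(-2, 2)

Shear matrix for horizontal shear with factor k = -1:
[[1, -1], [0, 1]]
Result: (0, 2) → (-2, 2)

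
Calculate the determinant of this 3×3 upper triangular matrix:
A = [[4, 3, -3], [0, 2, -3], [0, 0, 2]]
16

The determinant of a triangular matrix is the product of its diagonal entries (the off-diagonal entries above the diagonal do not affect it).
det(A) = (4) * (2) * (2) = 16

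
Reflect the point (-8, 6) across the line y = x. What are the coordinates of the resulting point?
(6, -8)

Reflection across line y = x: (-8, 6) → (6, -8)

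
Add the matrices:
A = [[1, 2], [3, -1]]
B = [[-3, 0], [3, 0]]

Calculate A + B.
[[-2, 2], [6, -1]]

Add corresponding elements:
(1)+(-3)=-2
(2)+(0)=2
(3)+(3)=6
(-1)+(0)=-1
A + B = [[-2, 2], [6, -1]]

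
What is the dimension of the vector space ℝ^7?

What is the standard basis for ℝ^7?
Dimension = 7; standard basis = {e_1, e_2, e_3, …, e_7}

ℝ^7 is the space of 7-tuples of real numbers; its dimension is 7.
The standard basis consists of 7 vectors: e_1, e_2, e_3, …, e_7, where e_i is the vector with 1 in position i and 0 elsewhere.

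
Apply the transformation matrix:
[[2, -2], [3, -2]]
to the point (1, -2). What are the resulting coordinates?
(6, 7)

Matrix multiplication:
[[2, -2], [3, -2]] × [1, -2]ᵀ
= [2×1 + -2×-2, 3×1 + -2×-2]ᵀ
= [6.0000, 7.0000]ᵀ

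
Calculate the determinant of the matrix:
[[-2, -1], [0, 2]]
-4

For a 2×2 matrix [[a, b], [c, d]], det = ad - bc
det = (-2)(2) - (-1)(0) = -4 - 0 = -4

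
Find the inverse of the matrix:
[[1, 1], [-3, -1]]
[[-1/2, -1/2], [3/2, 1/2]]

For [[a,b],[c,d]], inverse = (1/det)·[[d,-b],[-c,a]]
det = 1·-1 - 1·-3 = 2
Inverse = (1/2)·[[-1, -1], [3, 1]]
        = [[-1/2, -1/2], [3/2, 1/2]]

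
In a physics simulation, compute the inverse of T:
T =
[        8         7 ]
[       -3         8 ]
det(T) = 85
T⁻¹ =
[     8/85     -7/85 ]
[     3/85      8/85 ]

For a 2×2 matrix T = [[a, b], [c, d]] with det(T) ≠ 0, T⁻¹ = (1/det(T)) * [[d, -b], [-c, a]].
det(T) = (8)*(8) - (7)*(-3) = 64 + 21 = 85.
T⁻¹ = (1/85) * [[8, -7], [3, 8]].
Dividing each entry by 85 and reducing:
T⁻¹ =
[     8/85     -7/85 ]
[     3/85      8/85 ]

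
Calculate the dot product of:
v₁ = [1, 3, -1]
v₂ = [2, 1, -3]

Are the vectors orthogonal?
8, No

The dot product is the sum of products of corresponding components.
v₁·v₂ = (1)*(2) + (3)*(1) + (-1)*(-3) = 2 + 3 + 3 = 8.
Two vectors are orthogonal iff their dot product is 0; here the dot product is 8, so the vectors are not orthogonal.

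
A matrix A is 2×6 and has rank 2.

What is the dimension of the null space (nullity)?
4

The rank-nullity theorem for an m×n matrix states:
rank(A) + nullity(A) = n (the number of columns).
Here n = 6 and rank(A) = 2, so nullity(A) = 6 - 2 = 4.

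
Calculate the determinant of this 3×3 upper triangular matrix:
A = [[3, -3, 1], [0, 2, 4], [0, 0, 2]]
12

The determinant of a triangular matrix is the product of its diagonal entries (the off-diagonal entries above the diagonal do not affect it).
det(A) = (3) * (2) * (2) = 12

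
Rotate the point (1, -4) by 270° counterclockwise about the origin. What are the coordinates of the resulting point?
(-4, -1)

Rotation matrix R(θ) = [[cos θ, -sin θ], [sin θ, cos θ]]; for θ = 270°:
R = [[0, 1], [-1, 0]]
Result: R × [1, -4]ᵀ = [0·1 + (1)·-4, -1·1 + (0)·-4]ᵀ = (-4, -1)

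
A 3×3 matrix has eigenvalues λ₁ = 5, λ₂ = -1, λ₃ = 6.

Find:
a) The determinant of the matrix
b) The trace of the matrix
det = -30, trace = 10

Two standard eigenvalue identities:
- det(A) equals the product of the eigenvalues (counted with multiplicity).
- trace(A) equals the sum of the eigenvalues.
det(A) = (5)*(-1)*(6) = -30.
trace(A) = 5 - 1 + 6 = 10.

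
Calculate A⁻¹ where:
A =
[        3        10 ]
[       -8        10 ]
det(A) = 110
A⁻¹ =
[     1/11     -1/11 ]
[     4/55     3/110 ]

For a 2×2 matrix A = [[a, b], [c, d]] with det(A) ≠ 0, A⁻¹ = (1/det(A)) * [[d, -b], [-c, a]].
det(A) = (3)*(10) - (10)*(-8) = 30 + 80 = 110.
A⁻¹ = (1/110) * [[10, -10], [8, 3]].
Dividing each entry by 110 and reducing:
A⁻¹ =
[     1/11     -1/11 ]
[     4/55     3/110 ]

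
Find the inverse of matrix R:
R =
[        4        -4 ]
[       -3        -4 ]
det(R) = -28
R⁻¹ =
[      1/7      -1/7 ]
[    -3/28      -1/7 ]

For a 2×2 matrix R = [[a, b], [c, d]] with det(R) ≠ 0, R⁻¹ = (1/det(R)) * [[d, -b], [-c, a]].
det(R) = (4)*(-4) - (-4)*(-3) = -16 - 12 = -28.
R⁻¹ = (1/-28) * [[-4, 4], [3, 4]].
Dividing each entry by -28 and reducing:
R⁻¹ =
[      1/7      -1/7 ]
[    -3/28      -1/7 ]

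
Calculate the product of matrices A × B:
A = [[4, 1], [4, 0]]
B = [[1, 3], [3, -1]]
[[7, 11], [4, 12]]

Matrix multiplication:
C[0][0] = 4×1 + 1×3 = 7
C[0][1] = 4×3 + 1×-1 = 11
C[1][0] = 4×1 + 0×3 = 4
C[1][1] = 4×3 + 0×-1 = 12
Result: [[7, 11], [4, 12]]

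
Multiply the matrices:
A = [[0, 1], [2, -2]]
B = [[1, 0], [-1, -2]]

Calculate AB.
[[-1, -2], [4, 4]]

Each entry (i,j) of AB = sum over k of A[i][k]*B[k][j].
(AB)[0][0] = (0)*(1) + (1)*(-1) = -1
(AB)[0][1] = (0)*(0) + (1)*(-2) = -2
(AB)[1][0] = (2)*(1) + (-2)*(-1) = 4
(AB)[1][1] = (2)*(0) + (-2)*(-2) = 4
AB = [[-1, -2], [4, 4]]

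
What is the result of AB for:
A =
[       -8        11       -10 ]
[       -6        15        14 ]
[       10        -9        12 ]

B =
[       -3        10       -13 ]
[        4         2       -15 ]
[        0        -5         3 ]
AB =
[       68        -8       -91 ]
[       78      -100      -105 ]
[      -66        22        41 ]

Matrix multiplication: (AB)[i][j] = sum over k of A[i][k] * B[k][j].
  (AB)[0][0] = (-8)*(-3) + (11)*(4) + (-10)*(0) = 68
  (AB)[0][1] = (-8)*(10) + (11)*(2) + (-10)*(-5) = -8
  (AB)[0][2] = (-8)*(-13) + (11)*(-15) + (-10)*(3) = -91
  (AB)[1][0] = (-6)*(-3) + (15)*(4) + (14)*(0) = 78
  (AB)[1][1] = (-6)*(10) + (15)*(2) + (14)*(-5) = -100
  (AB)[1][2] = (-6)*(-13) + (15)*(-15) + (14)*(3) = -105
  (AB)[2][0] = (10)*(-3) + (-9)*(4) + (12)*(0) = -66
  (AB)[2][1] = (10)*(10) + (-9)*(2) + (12)*(-5) = 22
  (AB)[2][2] = (10)*(-13) + (-9)*(-15) + (12)*(3) = 41
AB =
[       68        -8       -91 ]
[       78      -100      -105 ]
[      -66        22        41 ]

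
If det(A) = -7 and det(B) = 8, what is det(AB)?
-56

Use the multiplicative property of determinants: det(AB) = det(A)*det(B).
det(AB) = (-7)*(8) = -56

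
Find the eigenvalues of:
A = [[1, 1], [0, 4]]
λ = 1, 4

Solve det(A - λI) = 0. For a 2×2 matrix this is λ² - (trace)λ + det = 0.
trace(A) = 1 + 4 = 5.
det(A) = (1)*(4) - (1)*(0) = 4 - 0 = 4.
Characteristic equation: λ² - (5)λ + (4) = 0.
Discriminant: (5)² - 4*(4) = 25 - 16 = 9.
Roots: λ = (5 ± √9) / 2 = 1, 4.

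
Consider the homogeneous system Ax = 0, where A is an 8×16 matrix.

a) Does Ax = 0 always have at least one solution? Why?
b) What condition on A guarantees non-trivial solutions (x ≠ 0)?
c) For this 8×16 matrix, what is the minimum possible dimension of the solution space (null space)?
a) Yes, x = 0 is always a solution. b) When A has linearly dependent columns (rank < n). c) Minimum nullity = 8.

a) x = 0 satisfies A·0 = 0, so the zero vector is always a solution.
b) Non-trivial solutions exist iff the columns of A are linearly dependent, equivalently rank(A) < n (the number of columns).
c) By rank-nullity, rank(A) + nullity(A) = n = 16. Since A has only 8 rows, rank(A) ≤ 8, so nullity(A) ≥ 16 - 8 = 8.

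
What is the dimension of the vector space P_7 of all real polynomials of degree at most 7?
Dimension = 8

A polynomial of degree at most 7 can be written as a₀ + a₁x + a₂x² + … + a_7x^7, with 8 free coefficients a₀, …, a_7.
The set {1, x, x², …, x^7} is a basis: it spans P_7 (every such polynomial is a linear combination of these) and is linearly independent (a polynomial is zero iff all its coefficients are zero).
Therefore dim(P_7) = 7 + 1 = 8.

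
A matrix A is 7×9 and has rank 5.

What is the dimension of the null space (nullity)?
4

The rank-nullity theorem for an m×n matrix states:
rank(A) + nullity(A) = n (the number of columns).
Here n = 9 and rank(A) = 5, so nullity(A) = 9 - 5 = 4.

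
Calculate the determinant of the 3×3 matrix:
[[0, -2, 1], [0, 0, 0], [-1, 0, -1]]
0

Expansion along first row:
det = 0·det([[0,0],[0,-1]]) - -2·det([[0,0],[-1,-1]]) + 1·det([[0,0],[-1,0]])
    = 0·(0·-1 - 0·0) - -2·(0·-1 - 0·-1) + 1·(0·0 - 0·-1)
    = 0·0 - -2·0 + 1·0
    = 0 + 0 + 0 = 0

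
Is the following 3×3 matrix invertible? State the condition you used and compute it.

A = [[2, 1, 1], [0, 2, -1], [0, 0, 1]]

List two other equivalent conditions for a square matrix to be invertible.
Yes, invertible; det(A) = 4 ≠ 0. Equivalent conditions: rank(A) = 3; Ax = 0 has only the trivial solution; 0 is not an eigenvalue; the columns of A are linearly independent.

To check invertibility, compute det(A).
The given matrix is triangular, so det(A) equals the product of its diagonal entries = 4 ≠ 0.
Since det(A) ≠ 0, A is invertible.
Equivalent conditions for a square matrix A to be invertible:
- rank(A) = 3 (full rank).
- The homogeneous system Ax = 0 has only the trivial solution x = 0.
- 0 is not an eigenvalue of A.
- The columns (equivalently rows) of A are linearly independent.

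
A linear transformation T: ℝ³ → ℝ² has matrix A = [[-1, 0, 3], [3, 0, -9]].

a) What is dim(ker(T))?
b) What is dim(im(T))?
dim(ker) = 2, dim(im) = 1

Observe that row 2 = -3 × row 1 (so the rows are linearly dependent).
Thus rank(A) = 1 (only one linearly independent row).
dim(im(T)) = rank(A) = 1.
By the rank-nullity theorem applied to T: ℝ³ → ℝ², rank(A) + nullity(A) = 3 (the domain dimension), so dim(ker(T)) = 3 - 1 = 2.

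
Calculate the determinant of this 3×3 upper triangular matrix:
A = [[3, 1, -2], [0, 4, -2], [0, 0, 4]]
48

The determinant of a triangular matrix is the product of its diagonal entries (the off-diagonal entries above the diagonal do not affect it).
det(A) = (3) * (4) * (4) = 48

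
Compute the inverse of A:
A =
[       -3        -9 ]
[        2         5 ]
det(A) = 3
A⁻¹ =
[      5/3         3 ]
[     -2/3        -1 ]

For a 2×2 matrix A = [[a, b], [c, d]] with det(A) ≠ 0, A⁻¹ = (1/det(A)) * [[d, -b], [-c, a]].
det(A) = (-3)*(5) - (-9)*(2) = -15 + 18 = 3.
A⁻¹ = (1/3) * [[5, 9], [-2, -3]].
Dividing each entry by 3 and reducing:
A⁻¹ =
[      5/3         3 ]
[     -2/3        -1 ]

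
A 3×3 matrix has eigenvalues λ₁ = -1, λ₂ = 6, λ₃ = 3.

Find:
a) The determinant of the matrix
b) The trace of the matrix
det = -18, trace = 8

Two standard eigenvalue identities:
- det(A) equals the product of the eigenvalues (counted with multiplicity).
- trace(A) equals the sum of the eigenvalues.
det(A) = (-1)*(6)*(3) = -18.
trace(A) = -1 + 6 + 3 = 8.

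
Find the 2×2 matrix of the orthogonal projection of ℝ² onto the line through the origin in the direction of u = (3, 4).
[[9/25, 12/25], [12/25, 16/25]]

The orthogonal projection onto the line spanned by a nonzero vector u = (a, b) has matrix P = (u uᵀ) / (uᵀ u) = (1/(a² + b²)) · [[a², ab], [ab, b²]].
Here u = (3, 4), so a² + b² = 9 + 16 = 25.
P = (1/25) · [[9, 12], [12, 16]] = [[9/25, 12/25], [12/25, 16/25]].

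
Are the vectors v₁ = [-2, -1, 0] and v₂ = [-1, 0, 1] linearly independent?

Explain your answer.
Yes, linearly independent

Two vectors are linearly dependent iff one is a scalar multiple of the other.
No single scalar k satisfies v₂ = k·v₁ (the ratios of corresponding entries disagree), so v₁ and v₂ are linearly independent.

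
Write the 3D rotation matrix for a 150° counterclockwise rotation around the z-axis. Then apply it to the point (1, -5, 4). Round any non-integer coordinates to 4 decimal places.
R = [[-√3/2, -1/2, 0], [1/2, -√3/2, 0], [0, 0, 1]]; R·(1, -5, 4) = (1.6340, 4.8301, 4.0000)

Rotation matrix for 150° around z-axis:
cos(150°) = -√3/2, sin(150°) = 1/2
R = [[-√3/2, -1/2, 0], [1/2, -√3/2, 0], [0, 0, 1]]
Apply to (1, -5, 4): R·[1, -5, 4]ᵀ = (1.6340, 4.8301, 4.0000)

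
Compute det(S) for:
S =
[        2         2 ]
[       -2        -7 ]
det(S) = -10

For a 2×2 matrix [[a, b], [c, d]], det = a*d - b*c.
det(S) = (2)*(-7) - (2)*(-2) = -14 + 4 = -10.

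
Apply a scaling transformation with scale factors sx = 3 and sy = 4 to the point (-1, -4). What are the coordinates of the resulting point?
(-3, -16)

Scaling matrix:
[[3, 0], [0, 4]]
Result: (-1 × 3, -4 × 4) = (-3, -16)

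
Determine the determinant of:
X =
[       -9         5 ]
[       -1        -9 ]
det(X) = 86

For a 2×2 matrix [[a, b], [c, d]], det = a*d - b*c.
det(X) = (-9)*(-9) - (5)*(-1) = 81 + 5 = 86.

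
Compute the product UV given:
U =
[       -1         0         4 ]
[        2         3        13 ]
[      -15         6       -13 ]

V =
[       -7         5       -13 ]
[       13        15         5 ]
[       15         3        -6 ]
UV =
[       67         7       -11 ]
[      220        94       -89 ]
[      -12       -24       303 ]

Matrix multiplication: (UV)[i][j] = sum over k of U[i][k] * V[k][j].
  (UV)[0][0] = (-1)*(-7) + (0)*(13) + (4)*(15) = 67
  (UV)[0][1] = (-1)*(5) + (0)*(15) + (4)*(3) = 7
  (UV)[0][2] = (-1)*(-13) + (0)*(5) + (4)*(-6) = -11
  (UV)[1][0] = (2)*(-7) + (3)*(13) + (13)*(15) = 220
  (UV)[1][1] = (2)*(5) + (3)*(15) + (13)*(3) = 94
  (UV)[1][2] = (2)*(-13) + (3)*(5) + (13)*(-6) = -89
  (UV)[2][0] = (-15)*(-7) + (6)*(13) + (-13)*(15) = -12
  (UV)[2][1] = (-15)*(5) + (6)*(15) + (-13)*(3) = -24
  (UV)[2][2] = (-15)*(-13) + (6)*(5) + (-13)*(-6) = 303
UV =
[       67         7       -11 ]
[      220        94       -89 ]
[      -12       -24       303 ]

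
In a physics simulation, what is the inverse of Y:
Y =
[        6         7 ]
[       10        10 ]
det(Y) = -10
Y⁻¹ =
[       -1      7/10 ]
[        1      -3/5 ]

For a 2×2 matrix Y = [[a, b], [c, d]] with det(Y) ≠ 0, Y⁻¹ = (1/det(Y)) * [[d, -b], [-c, a]].
det(Y) = (6)*(10) - (7)*(10) = 60 - 70 = -10.
Y⁻¹ = (1/-10) * [[10, -7], [-10, 6]].
Dividing each entry by -10 and reducing:
Y⁻¹ =
[       -1      7/10 ]
[        1      -3/5 ]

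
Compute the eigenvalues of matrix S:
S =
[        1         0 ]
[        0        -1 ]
λ = -1, 1

Solve det(S - λI) = 0. For a 2×2 matrix the characteristic equation is λ² - (trace)λ + det = 0.
trace(S) = a + d = 1 - 1 = 0.
det(S) = a*d - b*c = (1)*(-1) - (0)*(0) = -1 - 0 = -1.
Characteristic equation: λ² - (0)λ + (-1) = 0.
Discriminant = (0)² - 4*(-1) = 0 + 4 = 4.
λ = (0 ± √4) / 2 = (0 ± 2) / 2 = -1, 1.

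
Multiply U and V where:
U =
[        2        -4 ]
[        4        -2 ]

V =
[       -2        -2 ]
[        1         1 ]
UV =
[       -8        -8 ]
[      -10       -10 ]

Matrix multiplication: (UV)[i][j] = sum over k of U[i][k] * V[k][j].
  (UV)[0][0] = (2)*(-2) + (-4)*(1) = -8
  (UV)[0][1] = (2)*(-2) + (-4)*(1) = -8
  (UV)[1][0] = (4)*(-2) + (-2)*(1) = -10
  (UV)[1][1] = (4)*(-2) + (-2)*(1) = -10
UV =
[       -8        -8 ]
[      -10       -10 ]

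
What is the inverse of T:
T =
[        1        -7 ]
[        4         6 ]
det(T) = 34
T⁻¹ =
[     3/17      7/34 ]
[    -2/17      1/34 ]

For a 2×2 matrix T = [[a, b], [c, d]] with det(T) ≠ 0, T⁻¹ = (1/det(T)) * [[d, -b], [-c, a]].
det(T) = (1)*(6) - (-7)*(4) = 6 + 28 = 34.
T⁻¹ = (1/34) * [[6, 7], [-4, 1]].
Dividing each entry by 34 and reducing:
T⁻¹ =
[     3/17      7/34 ]
[    -2/17      1/34 ]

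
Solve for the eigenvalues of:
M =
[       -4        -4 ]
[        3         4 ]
λ = -2, 2

Solve det(M - λI) = 0. For a 2×2 matrix the characteristic equation is λ² - (trace)λ + det = 0.
trace(M) = a + d = -4 + 4 = 0.
det(M) = a*d - b*c = (-4)*(4) - (-4)*(3) = -16 + 12 = -4.
Characteristic equation: λ² - (0)λ + (-4) = 0.
Discriminant = (0)² - 4*(-4) = 0 + 16 = 16.
λ = (0 ± √16) / 2 = (0 ± 4) / 2 = -2, 2.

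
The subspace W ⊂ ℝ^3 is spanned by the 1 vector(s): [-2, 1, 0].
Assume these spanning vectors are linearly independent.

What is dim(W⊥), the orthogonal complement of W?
dim(W⊥) = 2

For any subspace W of ℝ^n, dim(W) + dim(W⊥) = n (the whole-space dimension).
Here the given 1 vectors are linearly independent, so dim(W) = 1.
Thus dim(W⊥) = n - dim(W) = 3 - 1 = 2.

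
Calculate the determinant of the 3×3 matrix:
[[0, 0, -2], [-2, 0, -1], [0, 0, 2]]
0

Expansion along first row:
det = 0·det([[0,-1],[0,2]]) - 0·det([[-2,-1],[0,2]]) + -2·det([[-2,0],[0,0]])
    = 0·(0·2 - -1·0) - 0·(-2·2 - -1·0) + -2·(-2·0 - 0·0)
    = 0·0 - 0·-4 + -2·0
    = 0 + 0 + 0 = 0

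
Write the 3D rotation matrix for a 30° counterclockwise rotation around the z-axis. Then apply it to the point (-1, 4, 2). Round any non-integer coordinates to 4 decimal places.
R = [[√3/2, -1/2, 0], [1/2, √3/2, 0], [0, 0, 1]]; R·(-1, 4, 2) = (-2.8660, 2.9641, 2.0000)

Rotation matrix for 30° around z-axis:
cos(30°) = √3/2, sin(30°) = 1/2
R = [[√3/2, -1/2, 0], [1/2, √3/2, 0], [0, 0, 1]]
Apply to (-1, 4, 2): R·[-1, 4, 2]ᵀ = (-2.8660, 2.9641, 2.0000)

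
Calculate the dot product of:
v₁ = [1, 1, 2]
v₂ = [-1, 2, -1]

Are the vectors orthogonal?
-1, No

The dot product is the sum of products of corresponding components.
v₁·v₂ = (1)*(-1) + (1)*(2) + (2)*(-1) = -1 + 2 - 2 = -1.
Two vectors are orthogonal iff their dot product is 0; here the dot product is -1, so the vectors are not orthogonal.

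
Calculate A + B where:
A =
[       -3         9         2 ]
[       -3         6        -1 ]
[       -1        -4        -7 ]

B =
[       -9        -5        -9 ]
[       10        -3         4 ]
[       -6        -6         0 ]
A + B =
[      -12         4        -7 ]
[        7         3         3 ]
[       -7       -10        -7 ]

Matrix addition is elementwise: (A+B)[i][j] = A[i][j] + B[i][j].
  (A+B)[0][0] = (-3) + (-9) = -12
  (A+B)[0][1] = (9) + (-5) = 4
  (A+B)[0][2] = (2) + (-9) = -7
  (A+B)[1][0] = (-3) + (10) = 7
  (A+B)[1][1] = (6) + (-3) = 3
  (A+B)[1][2] = (-1) + (4) = 3
  (A+B)[2][0] = (-1) + (-6) = -7
  (A+B)[2][1] = (-4) + (-6) = -10
  (A+B)[2][2] = (-7) + (0) = -7
A + B =
[      -12         4        -7 ]
[        7         3         3 ]
[       -7       -10        -7 ]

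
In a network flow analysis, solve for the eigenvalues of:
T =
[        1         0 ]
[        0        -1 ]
λ = -1, 1

Solve det(T - λI) = 0. For a 2×2 matrix the characteristic equation is λ² - (trace)λ + det = 0.
trace(T) = a + d = 1 - 1 = 0.
det(T) = a*d - b*c = (1)*(-1) - (0)*(0) = -1 - 0 = -1.
Characteristic equation: λ² - (0)λ + (-1) = 0.
Discriminant = (0)² - 4*(-1) = 0 + 4 = 4.
λ = (0 ± √4) / 2 = (0 ± 2) / 2 = -1, 1.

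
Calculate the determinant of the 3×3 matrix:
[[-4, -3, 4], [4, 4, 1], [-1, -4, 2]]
-69

Expansion along first row:
det = -4·det([[4,1],[-4,2]]) - -3·det([[4,1],[-1,2]]) + 4·det([[4,4],[-1,-4]])
    = -4·(4·2 - 1·-4) - -3·(4·2 - 1·-1) + 4·(4·-4 - 4·-1)
    = -4·12 - -3·9 + 4·-12
    = -48 + 27 + -48 = -69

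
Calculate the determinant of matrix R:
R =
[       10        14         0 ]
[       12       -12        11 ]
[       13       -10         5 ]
det(R) = 1662

Expand along row 0 (cofactor expansion): det(R) = a*(e*i - f*h) - b*(d*i - f*g) + c*(d*h - e*g), where the 3×3 is [[a, b, c], [d, e, f], [g, h, i]].
Minor M_00 = (-12)*(5) - (11)*(-10) = -60 + 110 = 50.
Minor M_01 = (12)*(5) - (11)*(13) = 60 - 143 = -83.
Minor M_02 = (12)*(-10) - (-12)*(13) = -120 + 156 = 36.
det(R) = (10)*(50) - (14)*(-83) + (0)*(36) = 500 + 1162 + 0 = 1662.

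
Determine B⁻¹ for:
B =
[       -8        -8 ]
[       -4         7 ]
det(B) = -88
B⁻¹ =
[    -7/88     -1/11 ]
[    -1/22      1/11 ]

For a 2×2 matrix B = [[a, b], [c, d]] with det(B) ≠ 0, B⁻¹ = (1/det(B)) * [[d, -b], [-c, a]].
det(B) = (-8)*(7) - (-8)*(-4) = -56 - 32 = -88.
B⁻¹ = (1/-88) * [[7, 8], [4, -8]].
Dividing each entry by -88 and reducing:
B⁻¹ =
[    -7/88     -1/11 ]
[    -1/22      1/11 ]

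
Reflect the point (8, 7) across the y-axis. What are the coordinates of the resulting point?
(-8, 7)

Reflection across y-axis: (8, 7) → (-8, 7)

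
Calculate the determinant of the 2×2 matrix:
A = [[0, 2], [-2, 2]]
4

For A = [[a, b], [c, d]], det(A) = a*d - b*c.
det(A) = (0)*(2) - (2)*(-2) = 0 - -4 = 4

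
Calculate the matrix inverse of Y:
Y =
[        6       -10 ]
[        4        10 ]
det(Y) = 100
Y⁻¹ =
[     1/10      1/10 ]
[    -1/25      3/50 ]

For a 2×2 matrix Y = [[a, b], [c, d]] with det(Y) ≠ 0, Y⁻¹ = (1/det(Y)) * [[d, -b], [-c, a]].
det(Y) = (6)*(10) - (-10)*(4) = 60 + 40 = 100.
Y⁻¹ = (1/100) * [[10, 10], [-4, 6]].
Dividing each entry by 100 and reducing:
Y⁻¹ =
[     1/10      1/10 ]
[    -1/25      3/50 ]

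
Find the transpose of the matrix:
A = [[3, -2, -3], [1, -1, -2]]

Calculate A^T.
[[3, 1], [-2, -1], [-3, -2]]

The transpose sends entry (i,j) to (j,i); rows become columns.
Row 0 of A: [3, -2, -3] -> column 0 of A^T.
Row 1 of A: [1, -1, -2] -> column 1 of A^T.
A^T = [[3, 1], [-2, -1], [-3, -2]]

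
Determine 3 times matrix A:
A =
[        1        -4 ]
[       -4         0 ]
3A =
[        3       -12 ]
[      -12         0 ]

Scalar multiplication is elementwise: (3A)[i][j] = 3 * A[i][j].
  (3A)[0][0] = 3 * (1) = 3
  (3A)[0][1] = 3 * (-4) = -12
  (3A)[1][0] = 3 * (-4) = -12
  (3A)[1][1] = 3 * (0) = 0
3A =
[        3       -12 ]
[      -12         0 ]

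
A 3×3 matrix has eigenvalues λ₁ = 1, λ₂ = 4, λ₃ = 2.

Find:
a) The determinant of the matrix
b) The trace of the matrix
det = 8, trace = 7

Two standard eigenvalue identities:
- det(A) equals the product of the eigenvalues (counted with multiplicity).
- trace(A) equals the sum of the eigenvalues.
det(A) = (1)*(4)*(2) = 8.
trace(A) = 1 + 4 + 2 = 7.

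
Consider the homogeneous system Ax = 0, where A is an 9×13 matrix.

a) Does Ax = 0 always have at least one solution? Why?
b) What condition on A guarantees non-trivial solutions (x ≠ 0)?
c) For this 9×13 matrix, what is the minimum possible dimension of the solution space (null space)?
a) Yes, x = 0 is always a solution. b) When A has linearly dependent columns (rank < n). c) Minimum nullity = 4.

a) x = 0 satisfies A·0 = 0, so the zero vector is always a solution.
b) Non-trivial solutions exist iff the columns of A are linearly dependent, equivalently rank(A) < n (the number of columns).
c) By rank-nullity, rank(A) + nullity(A) = n = 13. Since A has only 9 rows, rank(A) ≤ 9, so nullity(A) ≥ 13 - 9 = 4.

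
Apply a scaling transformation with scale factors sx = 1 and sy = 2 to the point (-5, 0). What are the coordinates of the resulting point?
(-5, 0)

Scaling matrix:
[[1, 0], [0, 2]]
Result: (-5 × 1, 0 × 2) = (-5, 0)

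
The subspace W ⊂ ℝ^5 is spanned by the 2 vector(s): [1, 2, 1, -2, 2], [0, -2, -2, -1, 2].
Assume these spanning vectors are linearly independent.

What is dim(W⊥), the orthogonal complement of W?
dim(W⊥) = 3

For any subspace W of ℝ^n, dim(W) + dim(W⊥) = n (the whole-space dimension).
Here the given 2 vectors are linearly independent, so dim(W) = 2.
Thus dim(W⊥) = n - dim(W) = 5 - 2 = 3.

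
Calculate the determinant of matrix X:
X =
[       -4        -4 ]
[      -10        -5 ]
det(X) = -20

For a 2×2 matrix [[a, b], [c, d]], det = a*d - b*c.
det(X) = (-4)*(-5) - (-4)*(-10) = 20 - 40 = -20.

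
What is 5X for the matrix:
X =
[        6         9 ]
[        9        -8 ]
5X =
[       30        45 ]
[       45       -40 ]

Scalar multiplication is elementwise: (5X)[i][j] = 5 * X[i][j].
  (5X)[0][0] = 5 * (6) = 30
  (5X)[0][1] = 5 * (9) = 45
  (5X)[1][0] = 5 * (9) = 45
  (5X)[1][1] = 5 * (-8) = -40
5X =
[       30        45 ]
[       45       -40 ]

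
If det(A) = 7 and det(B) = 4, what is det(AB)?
28

Use the multiplicative property of determinants: det(AB) = det(A)*det(B).
det(AB) = (7)*(4) = 28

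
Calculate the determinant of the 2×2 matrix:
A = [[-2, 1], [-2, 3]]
-4

For A = [[a, b], [c, d]], det(A) = a*d - b*c.
det(A) = (-2)*(3) - (1)*(-2) = -6 - -2 = -4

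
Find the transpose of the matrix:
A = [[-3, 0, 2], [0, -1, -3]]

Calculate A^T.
[[-3, 0], [0, -1], [2, -3]]

The transpose sends entry (i,j) to (j,i); rows become columns.
Row 0 of A: [-3, 0, 2] -> column 0 of A^T.
Row 1 of A: [0, -1, -3] -> column 1 of A^T.
A^T = [[-3, 0], [0, -1], [2, -3]]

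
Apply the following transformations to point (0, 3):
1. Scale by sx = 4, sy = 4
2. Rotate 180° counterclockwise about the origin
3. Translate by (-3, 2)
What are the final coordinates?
(-3, -10)

Step 1: Scale → (0, 12)
Step 2: Rotate 180° → (0, -12)
Step 3: Translate → (-3, -10)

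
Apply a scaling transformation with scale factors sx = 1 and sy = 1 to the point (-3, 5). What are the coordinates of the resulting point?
(-3, 5)

Scaling matrix:
[[1, 0], [0, 1]]
Result: (-3 × 1, 5 × 1) = (-3, 5)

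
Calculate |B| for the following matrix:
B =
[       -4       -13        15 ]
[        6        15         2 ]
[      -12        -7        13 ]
det(B) = 2560

Expand along row 0 (cofactor expansion): det(B) = a*(e*i - f*h) - b*(d*i - f*g) + c*(d*h - e*g), where the 3×3 is [[a, b, c], [d, e, f], [g, h, i]].
Minor M_00 = (15)*(13) - (2)*(-7) = 195 + 14 = 209.
Minor M_01 = (6)*(13) - (2)*(-12) = 78 + 24 = 102.
Minor M_02 = (6)*(-7) - (15)*(-12) = -42 + 180 = 138.
det(B) = (-4)*(209) - (-13)*(102) + (15)*(138) = -836 + 1326 + 2070 = 2560.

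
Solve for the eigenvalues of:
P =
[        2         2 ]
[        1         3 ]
λ = 1, 4

Solve det(P - λI) = 0. For a 2×2 matrix the characteristic equation is λ² - (trace)λ + det = 0.
trace(P) = a + d = 2 + 3 = 5.
det(P) = a*d - b*c = (2)*(3) - (2)*(1) = 6 - 2 = 4.
Characteristic equation: λ² - (5)λ + (4) = 0.
Discriminant = (5)² - 4*(4) = 25 - 16 = 9.
λ = (5 ± √9) / 2 = (5 ± 3) / 2 = 1, 4.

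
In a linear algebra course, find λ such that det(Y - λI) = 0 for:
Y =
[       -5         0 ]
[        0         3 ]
λ = -5, 3

Solve det(Y - λI) = 0. For a 2×2 matrix the characteristic equation is λ² - (trace)λ + det = 0.
trace(Y) = a + d = -5 + 3 = -2.
det(Y) = a*d - b*c = (-5)*(3) - (0)*(0) = -15 - 0 = -15.
Characteristic equation: λ² - (-2)λ + (-15) = 0.
Discriminant = (-2)² - 4*(-15) = 4 + 60 = 64.
λ = (-2 ± √64) / 2 = (-2 ± 8) / 2 = -5, 3.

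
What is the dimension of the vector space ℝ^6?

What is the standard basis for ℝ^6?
Dimension = 6; standard basis = {e_1, e_2, e_3, …, e_6}

ℝ^6 is the space of 6-tuples of real numbers; its dimension is 6.
The standard basis consists of 6 vectors: e_1, e_2, e_3, …, e_6, where e_i is the vector with 1 in position i and 0 elsewhere.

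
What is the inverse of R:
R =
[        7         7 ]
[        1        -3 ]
det(R) = -28
R⁻¹ =
[     3/28       1/4 ]
[     1/28      -1/4 ]

For a 2×2 matrix R = [[a, b], [c, d]] with det(R) ≠ 0, R⁻¹ = (1/det(R)) * [[d, -b], [-c, a]].
det(R) = (7)*(-3) - (7)*(1) = -21 - 7 = -28.
R⁻¹ = (1/-28) * [[-3, -7], [-1, 7]].
Dividing each entry by -28 and reducing:
R⁻¹ =
[     3/28       1/4 ]
[     1/28      -1/4 ]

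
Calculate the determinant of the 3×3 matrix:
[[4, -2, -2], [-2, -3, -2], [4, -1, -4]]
44

Expansion along first row:
det = 4·det([[-3,-2],[-1,-4]]) - -2·det([[-2,-2],[4,-4]]) + -2·det([[-2,-3],[4,-1]])
    = 4·(-3·-4 - -2·-1) - -2·(-2·-4 - -2·4) + -2·(-2·-1 - -3·4)
    = 4·10 - -2·16 + -2·14
    = 40 + 32 + -28 = 44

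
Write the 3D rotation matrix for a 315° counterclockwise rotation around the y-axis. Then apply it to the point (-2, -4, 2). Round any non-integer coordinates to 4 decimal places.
R = [[√2/2, 0, -√2/2], [0, 1, 0], [√2/2, 0, √2/2]]; R·(-2, -4, 2) = (-2.8284, -4.0000, 0.0000)

Rotation matrix for 315° around y-axis:
cos(315°) = √2/2, sin(315°) = -√2/2
R = [[√2/2, 0, -√2/2], [0, 1, 0], [√2/2, 0, √2/2]]
Apply to (-2, -4, 2): R·[-2, -4, 2]ᵀ = (-2.8284, -4.0000, 0.0000)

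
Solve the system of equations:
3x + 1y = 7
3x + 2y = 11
x = 1, y = 4

Use elimination (row reduction):
Equation 1: 3x + 1y = 7.
Equation 2: 3x + 2y = 11.
Multiply Eq1 by 3 and Eq2 by 3: 9x + 3y = 21;  9x + 6y = 33.
Subtract: (3)y = 12, so y = 4.
Back-substitute into Eq1: 3x + 1*(4) = 7, so x = 1.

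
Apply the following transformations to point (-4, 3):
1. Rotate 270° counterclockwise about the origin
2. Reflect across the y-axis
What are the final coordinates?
(-3, 4)

Step 1: Rotate 270° → (3, 4)
Step 2: Reflect across the y-axis → (-3, 4)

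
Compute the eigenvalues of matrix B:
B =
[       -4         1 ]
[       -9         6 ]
λ = -3, 5

Solve det(B - λI) = 0. For a 2×2 matrix the characteristic equation is λ² - (trace)λ + det = 0.
trace(B) = a + d = -4 + 6 = 2.
det(B) = a*d - b*c = (-4)*(6) - (1)*(-9) = -24 + 9 = -15.
Characteristic equation: λ² - (2)λ + (-15) = 0.
Discriminant = (2)² - 4*(-15) = 4 + 60 = 64.
λ = (2 ± √64) / 2 = (2 ± 8) / 2 = -3, 5.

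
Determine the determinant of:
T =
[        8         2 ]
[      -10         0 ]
det(T) = 20

For a 2×2 matrix [[a, b], [c, d]], det = a*d - b*c.
det(T) = (8)*(0) - (2)*(-10) = 0 + 20 = 20.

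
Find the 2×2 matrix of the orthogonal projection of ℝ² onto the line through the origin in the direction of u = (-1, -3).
[[1/10, 3/10], [3/10, 9/10]]

The orthogonal projection onto the line spanned by a nonzero vector u = (a, b) has matrix P = (u uᵀ) / (uᵀ u) = (1/(a² + b²)) · [[a², ab], [ab, b²]].
Here u = (-1, -3), so a² + b² = 1 + 9 = 10.
P = (1/10) · [[1, 3], [3, 9]] = [[1/10, 3/10], [3/10, 9/10]].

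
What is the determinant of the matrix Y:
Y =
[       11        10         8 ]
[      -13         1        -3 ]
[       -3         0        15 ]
det(Y) = 2229

Expand along row 0 (cofactor expansion): det(Y) = a*(e*i - f*h) - b*(d*i - f*g) + c*(d*h - e*g), where the 3×3 is [[a, b, c], [d, e, f], [g, h, i]].
Minor M_00 = (1)*(15) - (-3)*(0) = 15 - 0 = 15.
Minor M_01 = (-13)*(15) - (-3)*(-3) = -195 - 9 = -204.
Minor M_02 = (-13)*(0) - (1)*(-3) = 0 + 3 = 3.
det(Y) = (11)*(15) - (10)*(-204) + (8)*(3) = 165 + 2040 + 24 = 2229.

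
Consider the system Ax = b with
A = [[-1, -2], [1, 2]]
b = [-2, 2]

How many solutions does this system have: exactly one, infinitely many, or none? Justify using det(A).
Infinitely many solutions

det(A) = (-1)*(2) - (-2)*(1) = 0, so A is singular (column 2 is 2 times column 1).
b = [-2, 2] = 2 * column 1 of A, so b lies in the column space of A.
A singular matrix whose right-hand side is in its column space gives a 1-parameter family of solutions — infinitely many.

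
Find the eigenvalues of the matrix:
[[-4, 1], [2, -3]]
λ = -5 and λ = -2

Characteristic equation: det(A - λI) = 0
λ² - (trace)λ + (det) = 0
λ² - (-7)λ + (10) = 0
λ² + 7λ + 10 = 0
Solving: λ = -5, -2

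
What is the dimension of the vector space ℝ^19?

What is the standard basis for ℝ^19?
Dimension = 19; standard basis = {e_1, e_2, e_3, …, e_19}

ℝ^19 is the space of 19-tuples of real numbers; its dimension is 19.
The standard basis consists of 19 vectors: e_1, e_2, e_3, …, e_19, where e_i is the vector with 1 in position i and 0 elsewhere.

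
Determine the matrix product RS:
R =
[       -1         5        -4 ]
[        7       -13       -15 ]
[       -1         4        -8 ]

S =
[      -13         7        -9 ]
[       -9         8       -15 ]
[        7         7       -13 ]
RS =
[      -60         5       -14 ]
[      -79      -160       327 ]
[      -79       -31        53 ]

Matrix multiplication: (RS)[i][j] = sum over k of R[i][k] * S[k][j].
  (RS)[0][0] = (-1)*(-13) + (5)*(-9) + (-4)*(7) = -60
  (RS)[0][1] = (-1)*(7) + (5)*(8) + (-4)*(7) = 5
  (RS)[0][2] = (-1)*(-9) + (5)*(-15) + (-4)*(-13) = -14
  (RS)[1][0] = (7)*(-13) + (-13)*(-9) + (-15)*(7) = -79
  (RS)[1][1] = (7)*(7) + (-13)*(8) + (-15)*(7) = -160
  (RS)[1][2] = (7)*(-9) + (-13)*(-15) + (-15)*(-13) = 327
  (RS)[2][0] = (-1)*(-13) + (4)*(-9) + (-8)*(7) = -79
  (RS)[2][1] = (-1)*(7) + (4)*(8) + (-8)*(7) = -31
  (RS)[2][2] = (-1)*(-9) + (4)*(-15) + (-8)*(-13) = 53
RS =
[      -60         5       -14 ]
[      -79      -160       327 ]
[      -79       -31        53 ]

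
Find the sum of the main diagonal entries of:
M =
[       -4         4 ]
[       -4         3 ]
tr(M) = -4 + 3 = -1

The trace of a square matrix is the sum of its diagonal entries.
Diagonal entries of M: M[0][0] = -4, M[1][1] = 3.
tr(M) = -4 + 3 = -1.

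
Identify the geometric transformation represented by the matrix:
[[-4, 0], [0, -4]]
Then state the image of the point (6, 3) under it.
uniform scaling by factor -4; image of (6, 3) is (-24, -12)

This is a diagonal matrix with equal entries -4, so it scales both axes by the same factor -4.
The matrix [[-4, 0], [0, -4]] represents: uniform scaling by factor -4.
Applying it to (6, 3): [-4·6 + 0·3, 0·6 + -4·3] = (-24, -12).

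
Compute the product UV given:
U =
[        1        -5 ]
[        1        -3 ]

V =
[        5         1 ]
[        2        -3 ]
UV =
[       -5        16 ]
[       -1        10 ]

Matrix multiplication: (UV)[i][j] = sum over k of U[i][k] * V[k][j].
  (UV)[0][0] = (1)*(5) + (-5)*(2) = -5
  (UV)[0][1] = (1)*(1) + (-5)*(-3) = 16
  (UV)[1][0] = (1)*(5) + (-3)*(2) = -1
  (UV)[1][1] = (1)*(1) + (-3)*(-3) = 10
UV =
[       -5        16 ]
[       -1        10 ]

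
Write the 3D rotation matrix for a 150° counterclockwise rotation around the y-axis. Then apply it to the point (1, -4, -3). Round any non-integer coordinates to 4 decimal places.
R = [[-√3/2, 0, 1/2], [0, 1, 0], [-1/2, 0, -√3/2]]; R·(1, -4, -3) = (-2.3660, -4.0000, 2.0981)

Rotation matrix for 150° around y-axis:
cos(150°) = -√3/2, sin(150°) = 1/2
R = [[-√3/2, 0, 1/2], [0, 1, 0], [-1/2, 0, -√3/2]]
Apply to (1, -4, -3): R·[1, -4, -3]ᵀ = (-2.3660, -4.0000, 2.0981)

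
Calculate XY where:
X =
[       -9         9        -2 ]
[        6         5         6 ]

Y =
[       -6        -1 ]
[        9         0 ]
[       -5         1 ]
XY =
[      145         7 ]
[      -21         0 ]

Matrix multiplication: (XY)[i][j] = sum over k of X[i][k] * Y[k][j].
  (XY)[0][0] = (-9)*(-6) + (9)*(9) + (-2)*(-5) = 145
  (XY)[0][1] = (-9)*(-1) + (9)*(0) + (-2)*(1) = 7
  (XY)[1][0] = (6)*(-6) + (5)*(9) + (6)*(-5) = -21
  (XY)[1][1] = (6)*(-1) + (5)*(0) + (6)*(1) = 0
XY =
[      145         7 ]
[      -21         0 ]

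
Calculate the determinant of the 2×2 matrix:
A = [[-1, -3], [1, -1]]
4

For A = [[a, b], [c, d]], det(A) = a*d - b*c.
det(A) = (-1)*(-1) - (-3)*(1) = 1 - -3 = 4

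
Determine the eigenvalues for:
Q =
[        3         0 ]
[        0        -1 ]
λ = -1, 3

Solve det(Q - λI) = 0. For a 2×2 matrix the characteristic equation is λ² - (trace)λ + det = 0.
trace(Q) = a + d = 3 - 1 = 2.
det(Q) = a*d - b*c = (3)*(-1) - (0)*(0) = -3 - 0 = -3.
Characteristic equation: λ² - (2)λ + (-3) = 0.
Discriminant = (2)² - 4*(-3) = 4 + 12 = 16.
λ = (2 ± √16) / 2 = (2 ± 4) / 2 = -1, 3.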